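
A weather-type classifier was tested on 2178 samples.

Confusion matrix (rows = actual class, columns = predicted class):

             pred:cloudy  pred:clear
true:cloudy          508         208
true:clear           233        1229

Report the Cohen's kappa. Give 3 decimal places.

0.545

Observed agreement pₒ = trace/N = 1737/2178 = 0.7975
Expected agreement pₑ = Σ (rowᵢ·colᵢ)/N² = (716·741 + 1462·1437)/2178² = 0.5547
κ = (pₒ − pₑ)/(1 − pₑ) = (0.7975 − 0.5547)/(1 − 0.5547) = 0.545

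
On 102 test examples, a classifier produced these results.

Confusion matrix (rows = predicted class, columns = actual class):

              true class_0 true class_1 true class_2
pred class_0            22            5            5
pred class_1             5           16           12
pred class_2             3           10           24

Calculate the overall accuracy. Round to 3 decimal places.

Accuracy = trace / total = (22+16+24=62) / 102 = 62/102 = 0.608

0.608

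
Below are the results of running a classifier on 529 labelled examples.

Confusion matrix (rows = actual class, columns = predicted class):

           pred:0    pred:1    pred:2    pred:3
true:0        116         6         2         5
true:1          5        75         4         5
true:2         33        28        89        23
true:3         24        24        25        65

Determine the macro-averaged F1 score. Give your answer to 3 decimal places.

0.647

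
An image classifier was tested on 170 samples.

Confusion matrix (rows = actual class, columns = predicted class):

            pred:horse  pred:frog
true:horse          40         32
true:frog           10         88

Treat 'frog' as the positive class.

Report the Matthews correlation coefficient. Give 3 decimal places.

0.492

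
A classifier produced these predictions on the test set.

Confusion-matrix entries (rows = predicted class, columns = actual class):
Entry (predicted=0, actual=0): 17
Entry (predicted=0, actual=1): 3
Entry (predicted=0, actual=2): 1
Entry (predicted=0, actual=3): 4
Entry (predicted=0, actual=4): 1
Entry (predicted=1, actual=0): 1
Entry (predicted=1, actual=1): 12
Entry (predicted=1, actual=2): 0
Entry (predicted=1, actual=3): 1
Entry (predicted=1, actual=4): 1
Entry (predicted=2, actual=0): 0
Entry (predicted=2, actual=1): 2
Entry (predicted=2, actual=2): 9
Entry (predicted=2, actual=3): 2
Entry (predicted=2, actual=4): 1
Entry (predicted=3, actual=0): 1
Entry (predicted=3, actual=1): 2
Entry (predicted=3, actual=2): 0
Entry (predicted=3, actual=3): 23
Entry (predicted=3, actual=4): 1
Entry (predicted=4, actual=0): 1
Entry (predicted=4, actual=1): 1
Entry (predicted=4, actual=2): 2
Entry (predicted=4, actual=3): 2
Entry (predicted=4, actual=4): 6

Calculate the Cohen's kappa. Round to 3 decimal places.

0.630

Observed agreement pₒ = trace/N = 67/94 = 0.7128
Expected agreement pₑ = Σ (rowᵢ·colᵢ)/N² = (20·26 + 20·15 + 12·14 + 32·27 + 10·12)/94² = 0.2232
κ = (pₒ − pₑ)/(1 − pₑ) = (0.7128 − 0.2232)/(1 − 0.2232) = 0.630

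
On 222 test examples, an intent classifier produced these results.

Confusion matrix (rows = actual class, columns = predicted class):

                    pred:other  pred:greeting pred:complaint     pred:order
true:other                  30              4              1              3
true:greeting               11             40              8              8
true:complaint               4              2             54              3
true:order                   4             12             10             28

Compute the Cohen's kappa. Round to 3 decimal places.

Observed agreement pₒ = trace/N = 152/222 = 0.6847
Expected agreement pₑ = Σ (rowᵢ·colᵢ)/N² = (38·49 + 67·58 + 63·73 + 54·42)/222² = 0.2560
κ = (pₒ − pₑ)/(1 − pₑ) = (0.6847 − 0.2560)/(1 − 0.2560) = 0.576

0.576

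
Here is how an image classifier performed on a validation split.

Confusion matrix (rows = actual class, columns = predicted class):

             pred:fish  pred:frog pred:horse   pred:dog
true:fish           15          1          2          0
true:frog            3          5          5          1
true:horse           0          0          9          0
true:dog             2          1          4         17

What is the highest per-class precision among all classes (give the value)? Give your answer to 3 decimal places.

Per-class precision (TP/(TP+FP)):
  fish: TP=15, FP=3+0+2=5 → 15/20 = 0.7500
  frog: TP=5, FP=1+0+1=2 → 5/7 = 0.7143
  horse: TP=9, FP=2+5+4=11 → 9/20 = 0.4500
  dog: TP=17, FP=0+1+0=1 → 17/18 = 0.9444
Highest is class 'dog' with precision = 0.944.

0.944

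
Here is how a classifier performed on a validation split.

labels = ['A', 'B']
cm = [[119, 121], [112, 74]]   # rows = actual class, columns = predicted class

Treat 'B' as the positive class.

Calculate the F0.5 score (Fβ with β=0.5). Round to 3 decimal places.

0.383

Fβ = (1+β²)·TP / ((1+β²)·TP + β²·FN + FP), with β²=1/4
= 1.25·74 / (1.25·74 + 0.25·112 + 121) = 0.383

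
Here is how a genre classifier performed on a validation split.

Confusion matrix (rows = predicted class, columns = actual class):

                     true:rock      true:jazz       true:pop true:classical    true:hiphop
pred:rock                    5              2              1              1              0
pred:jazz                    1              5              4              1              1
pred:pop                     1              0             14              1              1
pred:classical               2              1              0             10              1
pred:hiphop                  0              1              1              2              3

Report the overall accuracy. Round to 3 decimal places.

0.627

Accuracy = trace / total = (5+5+14+10+3=37) / 59 = 37/59 = 0.627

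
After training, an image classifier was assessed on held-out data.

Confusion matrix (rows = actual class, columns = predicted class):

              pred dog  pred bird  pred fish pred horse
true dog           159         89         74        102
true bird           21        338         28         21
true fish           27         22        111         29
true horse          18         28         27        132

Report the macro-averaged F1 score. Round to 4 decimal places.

0.5778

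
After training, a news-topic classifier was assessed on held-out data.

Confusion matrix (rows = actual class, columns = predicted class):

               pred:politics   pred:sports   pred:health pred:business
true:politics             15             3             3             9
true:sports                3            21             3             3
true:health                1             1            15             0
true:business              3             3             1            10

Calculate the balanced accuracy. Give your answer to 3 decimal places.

0.668

Balanced accuracy = mean of per-class recall.
  politics: recall = 15/30 = 0.5000
  sports: recall = 21/30 = 0.7000
  health: recall = 15/17 = 0.8824
  business: recall = 10/17 = 0.5882
Mean = (0.5000 + 0.7000 + 0.8824 + 0.5882) / 4 = 0.668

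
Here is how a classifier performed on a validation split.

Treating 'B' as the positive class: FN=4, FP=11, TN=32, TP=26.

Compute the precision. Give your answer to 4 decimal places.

0.7027

Precision = TP/(TP+FP) = 26/(26+11) = 26/37 = 0.7027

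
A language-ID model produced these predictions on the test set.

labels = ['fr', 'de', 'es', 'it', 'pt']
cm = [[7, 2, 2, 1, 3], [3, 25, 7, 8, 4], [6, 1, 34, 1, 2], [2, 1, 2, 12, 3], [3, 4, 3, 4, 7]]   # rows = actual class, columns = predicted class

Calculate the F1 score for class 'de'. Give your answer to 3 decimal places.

Take TP from the diagonal, FP from the rest of the 'de' prediction marginal, FN from the rest of the 'de' actual marginal.
F1 score = 2·TP/(2·TP+FP+FN).
de: TP=25, FP=2+1+1+4=8, FN=3+7+8+4=22 → 50/80 = 0.6250

0.625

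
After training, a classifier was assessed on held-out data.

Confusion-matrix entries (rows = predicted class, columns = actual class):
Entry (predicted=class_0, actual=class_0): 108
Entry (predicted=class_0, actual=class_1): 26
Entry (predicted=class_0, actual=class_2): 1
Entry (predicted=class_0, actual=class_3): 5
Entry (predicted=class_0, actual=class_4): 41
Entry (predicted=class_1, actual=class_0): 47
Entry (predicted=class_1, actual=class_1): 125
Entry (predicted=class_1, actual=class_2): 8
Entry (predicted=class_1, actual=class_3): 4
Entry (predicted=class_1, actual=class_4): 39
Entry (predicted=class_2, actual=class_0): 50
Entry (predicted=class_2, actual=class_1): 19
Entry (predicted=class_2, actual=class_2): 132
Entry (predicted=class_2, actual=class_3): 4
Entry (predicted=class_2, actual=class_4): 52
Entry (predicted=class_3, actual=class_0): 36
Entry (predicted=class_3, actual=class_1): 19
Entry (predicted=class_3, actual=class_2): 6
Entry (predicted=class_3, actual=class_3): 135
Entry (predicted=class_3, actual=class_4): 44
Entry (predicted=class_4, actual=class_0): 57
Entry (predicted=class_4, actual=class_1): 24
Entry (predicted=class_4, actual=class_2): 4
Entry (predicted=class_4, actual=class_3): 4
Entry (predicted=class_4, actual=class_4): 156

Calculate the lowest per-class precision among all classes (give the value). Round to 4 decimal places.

0.5136

Per-class precision (TP/(TP+FP)):
  class_0: TP=108, FP=26+1+5+41=73 → 108/181 = 0.59669
  class_1: TP=125, FP=47+8+4+39=98 → 125/223 = 0.56054
  class_2: TP=132, FP=50+19+4+52=125 → 132/257 = 0.51362
  class_3: TP=135, FP=36+19+6+44=105 → 135/240 = 0.56250
  class_4: TP=156, FP=57+24+4+4=89 → 156/245 = 0.63673
Lowest is class 'class_2' with precision = 0.5136.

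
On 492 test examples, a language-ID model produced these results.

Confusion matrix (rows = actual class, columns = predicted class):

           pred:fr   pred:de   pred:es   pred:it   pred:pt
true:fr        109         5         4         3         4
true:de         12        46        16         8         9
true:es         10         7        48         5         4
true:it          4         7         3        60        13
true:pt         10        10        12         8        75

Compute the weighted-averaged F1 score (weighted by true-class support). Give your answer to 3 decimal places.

0.683

Per-class F1 score (2·TP/(2·TP+FP+FN)):
  fr: TP=109, FP=12+10+4+10=36, FN=5+4+3+4=16 → 218/270 = 0.8074
  de: TP=46, FP=5+7+7+10=29, FN=12+16+8+9=45 → 92/166 = 0.5542
  es: TP=48, FP=4+16+3+12=35, FN=10+7+5+4=26 → 96/157 = 0.6115
  it: TP=60, FP=3+8+5+8=24, FN=4+7+3+13=27 → 120/171 = 0.7018
  pt: TP=75, FP=4+9+4+13=30, FN=10+10+12+8=40 → 150/220 = 0.6818
Weighted-F1 score = Σ (supportᵢ/N)·F1 scoreᵢ with N=492: (125/492)·0.8074 + (91/492)·0.5542 + (74/492)·0.6115 + (87/492)·0.7018 + (115/492)·0.6818 = 0.683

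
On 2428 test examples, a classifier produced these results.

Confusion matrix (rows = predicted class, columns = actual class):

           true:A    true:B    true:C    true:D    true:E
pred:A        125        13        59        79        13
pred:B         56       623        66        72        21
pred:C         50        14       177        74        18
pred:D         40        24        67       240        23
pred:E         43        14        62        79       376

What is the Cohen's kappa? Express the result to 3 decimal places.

Observed agreement pₒ = trace/N = 1541/2428 = 0.6347
Expected agreement pₑ = Σ (rowᵢ·colᵢ)/N² = (314·289 + 688·838 + 431·333 + 544·394 + 451·574)/2428² = 0.2178
κ = (pₒ − pₑ)/(1 − pₑ) = (0.6347 − 0.2178)/(1 − 0.2178) = 0.533

0.533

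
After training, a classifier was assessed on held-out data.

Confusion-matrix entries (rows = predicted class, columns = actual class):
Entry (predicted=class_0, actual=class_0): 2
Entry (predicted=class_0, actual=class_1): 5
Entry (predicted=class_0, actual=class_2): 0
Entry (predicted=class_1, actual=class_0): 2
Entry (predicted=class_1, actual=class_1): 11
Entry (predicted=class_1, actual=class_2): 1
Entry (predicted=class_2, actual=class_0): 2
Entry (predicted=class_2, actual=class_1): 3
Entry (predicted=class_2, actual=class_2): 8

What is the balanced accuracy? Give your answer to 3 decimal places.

Balanced accuracy = mean of per-class recall.
  class_0: recall = 2/6 = 0.3333
  class_1: recall = 11/19 = 0.5789
  class_2: recall = 8/9 = 0.8889
Mean = (0.3333 + 0.5789 + 0.8889) / 3 = 0.600

0.600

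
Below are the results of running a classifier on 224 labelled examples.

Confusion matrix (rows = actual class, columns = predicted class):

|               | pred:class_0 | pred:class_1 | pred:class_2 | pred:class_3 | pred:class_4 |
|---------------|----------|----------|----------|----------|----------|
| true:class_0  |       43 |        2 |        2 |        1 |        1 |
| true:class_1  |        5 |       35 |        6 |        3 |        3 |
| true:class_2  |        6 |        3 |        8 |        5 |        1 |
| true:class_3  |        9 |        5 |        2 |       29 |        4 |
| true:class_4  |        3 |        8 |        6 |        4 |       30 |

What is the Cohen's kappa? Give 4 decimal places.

Observed agreement pₒ = trace/N = 145/224 = 0.64732
Expected agreement pₑ = Σ (rowᵢ·colᵢ)/N² = (49·66 + 52·53 + 23·24 + 49·42 + 51·39)/224² = 0.21104
κ = (pₒ − pₑ)/(1 − pₑ) = (0.64732 − 0.21104)/(1 − 0.21104) = 0.5530

0.5530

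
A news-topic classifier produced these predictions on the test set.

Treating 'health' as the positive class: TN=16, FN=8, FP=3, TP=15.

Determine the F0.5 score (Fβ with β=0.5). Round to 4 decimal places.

Fβ = (1+β²)·TP / ((1+β²)·TP + β²·FN + FP), with β²=1/4
= 1.25·15 / (1.25·15 + 0.25·8 + 3) = 0.7895

0.7895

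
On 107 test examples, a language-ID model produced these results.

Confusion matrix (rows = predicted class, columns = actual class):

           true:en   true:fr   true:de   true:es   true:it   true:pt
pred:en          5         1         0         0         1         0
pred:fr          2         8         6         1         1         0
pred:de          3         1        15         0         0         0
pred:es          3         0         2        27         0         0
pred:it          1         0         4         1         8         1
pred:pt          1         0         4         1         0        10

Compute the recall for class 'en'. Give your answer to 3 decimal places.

0.333

One-vs-rest for 'en': TP = diagonal; FP = other classes predicted 'en'; FN = 'en' predicted as other.
recall = TP/(TP+FN).
en: TP=5, FN=2+3+3+1+1=10 → 5/15 = 0.3333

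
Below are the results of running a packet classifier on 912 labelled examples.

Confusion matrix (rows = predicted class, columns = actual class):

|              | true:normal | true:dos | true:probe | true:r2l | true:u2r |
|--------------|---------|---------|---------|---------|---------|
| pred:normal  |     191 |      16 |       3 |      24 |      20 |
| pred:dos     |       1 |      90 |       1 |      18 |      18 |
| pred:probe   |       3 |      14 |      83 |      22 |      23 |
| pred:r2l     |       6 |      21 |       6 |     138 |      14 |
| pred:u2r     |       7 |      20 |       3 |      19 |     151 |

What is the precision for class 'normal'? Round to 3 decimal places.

Treat 'normal' as positive and all other classes as negative.
precision = TP/(TP+FP).
normal: TP=191, FP=16+3+24+20=63 → 191/254 = 0.7520

0.752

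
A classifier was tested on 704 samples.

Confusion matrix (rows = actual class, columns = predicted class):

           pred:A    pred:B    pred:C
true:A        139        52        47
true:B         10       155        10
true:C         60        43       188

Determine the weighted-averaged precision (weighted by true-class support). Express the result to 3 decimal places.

Per-class precision (TP/(TP+FP)):
  A: TP=139, FP=10+60=70 → 139/209 = 0.6651
  B: TP=155, FP=52+43=95 → 155/250 = 0.6200
  C: TP=188, FP=47+10=57 → 188/245 = 0.7673
Weighted-precision = Σ (supportᵢ/N)·precisionᵢ with N=704: (238/704)·0.6651 + (175/704)·0.6200 + (291/704)·0.7673 = 0.696

0.696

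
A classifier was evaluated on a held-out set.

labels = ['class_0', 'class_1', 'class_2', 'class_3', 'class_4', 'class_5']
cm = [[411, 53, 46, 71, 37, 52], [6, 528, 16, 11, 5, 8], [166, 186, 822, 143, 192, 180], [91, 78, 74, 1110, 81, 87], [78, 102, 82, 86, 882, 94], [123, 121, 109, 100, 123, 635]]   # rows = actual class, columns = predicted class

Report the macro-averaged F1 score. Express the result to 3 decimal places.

0.619

Per-class F1 score (2·TP/(2·TP+FP+FN)):
  class_0: TP=411, FP=6+166+91+78+123=464, FN=53+46+71+37+52=259 → 822/1545 = 0.5320
  class_1: TP=528, FP=53+186+78+102+121=540, FN=6+16+11+5+8=46 → 1056/1642 = 0.6431
  class_2: TP=822, FP=46+16+74+82+109=327, FN=166+186+143+192+180=867 → 1644/2838 = 0.5793
  class_3: TP=1110, FP=71+11+143+86+100=411, FN=91+78+74+81+87=411 → 2220/3042 = 0.7298
  class_4: TP=882, FP=37+5+192+81+123=438, FN=78+102+82+86+94=442 → 1764/2644 = 0.6672
  class_5: TP=635, FP=52+8+180+87+94=421, FN=123+121+109+100+123=576 → 1270/2267 = 0.5602
Macro-F1 score = mean = (0.5320 + 0.6431 + 0.5793 + 0.7298 + 0.6672 + 0.5602) / 6 = 0.619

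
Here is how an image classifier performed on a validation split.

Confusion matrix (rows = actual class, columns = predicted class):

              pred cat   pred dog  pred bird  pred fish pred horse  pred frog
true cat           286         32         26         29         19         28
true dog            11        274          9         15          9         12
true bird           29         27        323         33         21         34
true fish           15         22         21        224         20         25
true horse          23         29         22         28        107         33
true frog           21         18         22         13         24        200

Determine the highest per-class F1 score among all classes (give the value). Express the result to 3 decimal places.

Per-class F1 score (2·TP/(2·TP+FP+FN)):
  cat: TP=286, FP=11+29+15+23+21=99, FN=32+26+29+19+28=134 → 572/805 = 0.7106
  dog: TP=274, FP=32+27+22+29+18=128, FN=11+9+15+9+12=56 → 548/732 = 0.7486
  bird: TP=323, FP=26+9+21+22+22=100, FN=29+27+33+21+34=144 → 646/890 = 0.7258
  fish: TP=224, FP=29+15+33+28+13=118, FN=15+22+21+20+25=103 → 448/669 = 0.6697
  horse: TP=107, FP=19+9+21+20+24=93, FN=23+29+22+28+33=135 → 214/442 = 0.4842
  frog: TP=200, FP=28+12+34+25+33=132, FN=21+18+22+13+24=98 → 400/630 = 0.6349
Highest is class 'dog' with F1 score = 0.749.

0.749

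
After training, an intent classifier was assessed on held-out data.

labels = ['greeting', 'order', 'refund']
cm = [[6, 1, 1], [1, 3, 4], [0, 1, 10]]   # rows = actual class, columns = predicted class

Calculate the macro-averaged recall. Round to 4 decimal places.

0.6780

Per-class recall (TP/(TP+FN)):
  greeting: TP=6, FN=1+1=2 → 6/8 = 0.75000
  order: TP=3, FN=1+4=5 → 3/8 = 0.37500
  refund: TP=10, FN=0+1=1 → 10/11 = 0.90909
Macro-recall = mean = (0.75000 + 0.37500 + 0.90909) / 3 = 0.6780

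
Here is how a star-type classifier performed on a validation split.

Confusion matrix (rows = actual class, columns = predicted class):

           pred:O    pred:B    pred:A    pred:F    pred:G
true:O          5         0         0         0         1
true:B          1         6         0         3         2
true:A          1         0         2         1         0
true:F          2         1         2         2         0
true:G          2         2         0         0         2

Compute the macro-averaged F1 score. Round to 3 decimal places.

0.466

Per-class F1 score (2·TP/(2·TP+FP+FN)):
  O: TP=5, FP=1+1+2+2=6, FN=0+0+0+1=1 → 10/17 = 0.5882
  B: TP=6, FP=0+0+1+2=3, FN=1+0+3+2=6 → 12/21 = 0.5714
  A: TP=2, FP=0+0+2+0=2, FN=1+0+1+0=2 → 4/8 = 0.5000
  F: TP=2, FP=0+3+1+0=4, FN=2+1+2+0=5 → 4/13 = 0.3077
  G: TP=2, FP=1+2+0+0=3, FN=2+2+0+0=4 → 4/11 = 0.3636
Macro-F1 score = mean = (0.5882 + 0.5714 + 0.5000 + 0.3077 + 0.3636) / 5 = 0.466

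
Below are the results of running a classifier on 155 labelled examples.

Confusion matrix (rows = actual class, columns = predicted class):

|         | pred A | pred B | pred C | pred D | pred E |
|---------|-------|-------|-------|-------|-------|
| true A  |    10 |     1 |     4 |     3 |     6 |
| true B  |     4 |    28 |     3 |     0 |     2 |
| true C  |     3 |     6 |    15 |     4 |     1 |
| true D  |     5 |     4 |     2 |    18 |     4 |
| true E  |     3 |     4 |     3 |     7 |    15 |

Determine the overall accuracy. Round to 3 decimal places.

0.555

Accuracy = trace / total = (10+28+15+18+15=86) / 155 = 86/155 = 0.555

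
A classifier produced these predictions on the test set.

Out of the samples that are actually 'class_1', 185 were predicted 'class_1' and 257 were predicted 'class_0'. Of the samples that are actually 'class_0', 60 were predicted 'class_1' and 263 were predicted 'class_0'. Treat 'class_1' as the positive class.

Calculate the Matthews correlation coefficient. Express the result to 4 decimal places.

0.2464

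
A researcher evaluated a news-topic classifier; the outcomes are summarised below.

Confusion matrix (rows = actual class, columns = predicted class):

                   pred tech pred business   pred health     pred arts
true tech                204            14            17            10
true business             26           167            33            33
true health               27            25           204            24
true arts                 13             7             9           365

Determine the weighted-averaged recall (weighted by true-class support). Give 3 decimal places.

0.798

Per-class recall (TP/(TP+FN)):
  tech: TP=204, FN=14+17+10=41 → 204/245 = 0.8327
  business: TP=167, FN=26+33+33=92 → 167/259 = 0.6448
  health: TP=204, FN=27+25+24=76 → 204/280 = 0.7286
  arts: TP=365, FN=13+7+9=29 → 365/394 = 0.9264
Weighted-recall = Σ (supportᵢ/N)·recallᵢ with N=1178: (245/1178)·0.8327 + (259/1178)·0.6448 + (280/1178)·0.7286 + (394/1178)·0.9264 = 0.798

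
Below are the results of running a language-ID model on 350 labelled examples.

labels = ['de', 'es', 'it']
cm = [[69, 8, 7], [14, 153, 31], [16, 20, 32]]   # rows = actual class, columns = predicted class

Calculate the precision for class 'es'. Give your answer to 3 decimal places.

0.845

One-vs-rest for 'es': TP = diagonal; FP = other classes predicted 'es'; FN = 'es' predicted as other.
precision = TP/(TP+FP).
es: TP=153, FP=8+20=28 → 153/181 = 0.8453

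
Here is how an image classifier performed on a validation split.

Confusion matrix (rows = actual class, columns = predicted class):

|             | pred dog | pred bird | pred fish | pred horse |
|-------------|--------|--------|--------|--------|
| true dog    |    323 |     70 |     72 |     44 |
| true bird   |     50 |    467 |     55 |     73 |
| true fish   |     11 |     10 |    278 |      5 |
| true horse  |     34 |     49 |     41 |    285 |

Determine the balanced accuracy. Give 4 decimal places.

0.7425

Balanced accuracy = mean of per-class recall.
  dog: recall = 323/509 = 0.63458
  bird: recall = 467/645 = 0.72403
  fish: recall = 278/304 = 0.91447
  horse: recall = 285/409 = 0.69682
Mean = (0.63458 + 0.72403 + 0.91447 + 0.69682) / 4 = 0.7425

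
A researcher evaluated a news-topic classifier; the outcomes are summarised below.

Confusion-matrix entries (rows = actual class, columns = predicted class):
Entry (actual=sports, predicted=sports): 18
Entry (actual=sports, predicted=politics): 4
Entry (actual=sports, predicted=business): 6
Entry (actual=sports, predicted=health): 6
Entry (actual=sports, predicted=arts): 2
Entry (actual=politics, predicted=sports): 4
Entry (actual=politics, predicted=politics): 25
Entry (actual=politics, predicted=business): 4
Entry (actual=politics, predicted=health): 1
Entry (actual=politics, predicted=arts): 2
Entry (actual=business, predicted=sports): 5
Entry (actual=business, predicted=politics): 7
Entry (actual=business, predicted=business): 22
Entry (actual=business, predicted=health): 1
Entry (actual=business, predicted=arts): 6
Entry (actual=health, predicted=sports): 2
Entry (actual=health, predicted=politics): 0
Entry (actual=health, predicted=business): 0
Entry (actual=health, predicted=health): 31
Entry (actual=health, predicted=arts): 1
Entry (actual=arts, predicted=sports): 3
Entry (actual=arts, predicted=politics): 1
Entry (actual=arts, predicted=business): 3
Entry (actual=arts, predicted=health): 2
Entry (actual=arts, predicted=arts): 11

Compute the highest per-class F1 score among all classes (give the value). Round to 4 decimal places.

0.8267

Per-class F1 score (2·TP/(2·TP+FP+FN)):
  sports: TP=18, FP=4+5+2+3=14, FN=4+6+6+2=18 → 36/68 = 0.52941
  politics: TP=25, FP=4+7+0+1=12, FN=4+4+1+2=11 → 50/73 = 0.68493
  business: TP=22, FP=6+4+0+3=13, FN=5+7+1+6=19 → 44/76 = 0.57895
  health: TP=31, FP=6+1+1+2=10, FN=2+0+0+1=3 → 62/75 = 0.82667
  arts: TP=11, FP=2+2+6+1=11, FN=3+1+3+2=9 → 22/42 = 0.52381
Highest is class 'health' with F1 score = 0.8267.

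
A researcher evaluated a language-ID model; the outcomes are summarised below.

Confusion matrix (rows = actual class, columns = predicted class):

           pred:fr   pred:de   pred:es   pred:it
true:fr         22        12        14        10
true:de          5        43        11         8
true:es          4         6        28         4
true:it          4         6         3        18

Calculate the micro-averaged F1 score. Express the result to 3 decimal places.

Micro-averaging pools counts across classes: ΣTP=111, ΣFP=87, ΣFN=87.
Micro-F1 score = 2·TP/(2·TP+FP+FN) on pooled counts = 0.561 (equals overall accuracy in single-label multiclass).

0.561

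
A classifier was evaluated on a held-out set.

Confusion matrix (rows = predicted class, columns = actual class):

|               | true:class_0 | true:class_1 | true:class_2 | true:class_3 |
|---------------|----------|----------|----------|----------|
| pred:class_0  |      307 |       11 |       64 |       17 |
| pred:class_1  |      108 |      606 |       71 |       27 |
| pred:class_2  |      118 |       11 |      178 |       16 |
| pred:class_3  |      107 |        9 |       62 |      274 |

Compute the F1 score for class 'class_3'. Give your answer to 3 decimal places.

0.697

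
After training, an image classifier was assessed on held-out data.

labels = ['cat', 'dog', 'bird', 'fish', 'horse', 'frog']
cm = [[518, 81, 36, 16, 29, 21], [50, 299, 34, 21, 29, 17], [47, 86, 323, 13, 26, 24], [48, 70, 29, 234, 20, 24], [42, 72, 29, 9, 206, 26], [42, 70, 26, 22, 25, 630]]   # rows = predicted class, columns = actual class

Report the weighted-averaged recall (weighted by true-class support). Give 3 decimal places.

Per-class recall (TP/(TP+FN)):
  cat: TP=518, FN=50+47+48+42+42=229 → 518/747 = 0.6934
  dog: TP=299, FN=81+86+70+72+70=379 → 299/678 = 0.4410
  bird: TP=323, FN=36+34+29+29+26=154 → 323/477 = 0.6771
  fish: TP=234, FN=16+21+13+9+22=81 → 234/315 = 0.7429
  horse: TP=206, FN=29+29+26+20+25=129 → 206/335 = 0.6149
  frog: TP=630, FN=21+17+24+24+26=112 → 630/742 = 0.8491
Weighted-recall = Σ (supportᵢ/N)·recallᵢ with N=3294: (747/3294)·0.6934 + (678/3294)·0.4410 + (477/3294)·0.6771 + (315/3294)·0.7429 + (335/3294)·0.6149 + (742/3294)·0.8491 = 0.671

0.671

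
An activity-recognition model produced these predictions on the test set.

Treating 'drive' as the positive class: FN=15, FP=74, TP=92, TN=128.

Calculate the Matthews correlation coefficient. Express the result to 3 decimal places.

0.471

MCC = (TP·TN − FP·FN) / √((TP+FP)(TP+FN)(TN+FP)(TN+FN))
Numerator = 92·128 − 74·15 = 10666
Denominator = √(166·107·202·143) = √513073132 = 22651.1177
MCC = 10666 / 22651.1177 = 0.471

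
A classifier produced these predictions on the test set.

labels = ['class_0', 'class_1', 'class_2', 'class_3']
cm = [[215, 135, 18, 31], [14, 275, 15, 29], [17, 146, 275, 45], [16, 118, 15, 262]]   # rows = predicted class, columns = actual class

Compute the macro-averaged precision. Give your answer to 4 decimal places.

0.6429

Per-class precision (TP/(TP+FP)):
  class_0: TP=215, FP=135+18+31=184 → 215/399 = 0.53885
  class_1: TP=275, FP=14+15+29=58 → 275/333 = 0.82583
  class_2: TP=275, FP=17+146+45=208 → 275/483 = 0.56936
  class_3: TP=262, FP=16+118+15=149 → 262/411 = 0.63747
Macro-precision = mean = (0.53885 + 0.82583 + 0.56936 + 0.63747) / 4 = 0.6429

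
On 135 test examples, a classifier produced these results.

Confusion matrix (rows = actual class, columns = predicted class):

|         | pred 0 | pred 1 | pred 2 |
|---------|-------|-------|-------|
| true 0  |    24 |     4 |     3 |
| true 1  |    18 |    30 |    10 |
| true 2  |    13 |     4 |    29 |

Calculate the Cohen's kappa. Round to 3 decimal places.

0.433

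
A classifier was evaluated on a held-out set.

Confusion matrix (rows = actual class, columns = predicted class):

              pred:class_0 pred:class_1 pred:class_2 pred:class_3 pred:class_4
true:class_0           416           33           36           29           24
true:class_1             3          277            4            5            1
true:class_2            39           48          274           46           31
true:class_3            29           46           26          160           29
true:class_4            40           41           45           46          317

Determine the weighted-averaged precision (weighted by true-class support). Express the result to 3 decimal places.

Per-class precision (TP/(TP+FP)):
  class_0: TP=416, FP=3+39+29+40=111 → 416/527 = 0.7894
  class_1: TP=277, FP=33+48+46+41=168 → 277/445 = 0.6225
  class_2: TP=274, FP=36+4+26+45=111 → 274/385 = 0.7117
  class_3: TP=160, FP=29+5+46+46=126 → 160/286 = 0.5594
  class_4: TP=317, FP=24+1+31+29=85 → 317/402 = 0.7886
Weighted-precision = Σ (supportᵢ/N)·precisionᵢ with N=2045: (538/2045)·0.7894 + (290/2045)·0.6225 + (438/2045)·0.7117 + (290/2045)·0.5594 + (489/2045)·0.7886 = 0.716

0.716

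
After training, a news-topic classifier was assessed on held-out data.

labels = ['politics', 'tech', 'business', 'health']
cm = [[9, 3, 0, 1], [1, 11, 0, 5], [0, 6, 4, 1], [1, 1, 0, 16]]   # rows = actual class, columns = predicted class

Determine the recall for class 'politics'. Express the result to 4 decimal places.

0.6923

Take TP from the diagonal, FP from the rest of the 'politics' prediction marginal, FN from the rest of the 'politics' actual marginal.
recall = TP/(TP+FN).
politics: TP=9, FN=3+0+1=4 → 9/13 = 0.69231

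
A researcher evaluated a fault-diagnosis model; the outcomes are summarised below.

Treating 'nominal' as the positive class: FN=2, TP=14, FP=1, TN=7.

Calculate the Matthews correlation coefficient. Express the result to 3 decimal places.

MCC = (TP·TN − FP·FN) / √((TP+FP)(TP+FN)(TN+FP)(TN+FN))
Numerator = 14·7 − 1·2 = 96
Denominator = √(15·16·8·9) = √17280 = 131.4534
MCC = 96 / 131.4534 = 0.730

0.730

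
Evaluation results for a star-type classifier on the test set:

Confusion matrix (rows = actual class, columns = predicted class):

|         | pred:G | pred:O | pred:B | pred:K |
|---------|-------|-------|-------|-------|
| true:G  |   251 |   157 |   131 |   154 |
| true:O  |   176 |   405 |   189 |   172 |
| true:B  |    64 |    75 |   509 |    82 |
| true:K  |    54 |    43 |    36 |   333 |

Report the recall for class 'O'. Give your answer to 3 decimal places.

Take TP from the diagonal, FP from the rest of the 'O' prediction marginal, FN from the rest of the 'O' actual marginal.
recall = TP/(TP+FN).
O: TP=405, FN=176+189+172=537 → 405/942 = 0.4299

0.430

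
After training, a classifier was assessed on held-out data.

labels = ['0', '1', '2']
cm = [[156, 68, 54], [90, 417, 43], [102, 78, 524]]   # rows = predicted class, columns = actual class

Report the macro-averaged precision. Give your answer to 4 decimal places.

Per-class precision (TP/(TP+FP)):
  0: TP=156, FP=68+54=122 → 156/278 = 0.56115
  1: TP=417, FP=90+43=133 → 417/550 = 0.75818
  2: TP=524, FP=102+78=180 → 524/704 = 0.74432
Macro-precision = mean = (0.56115 + 0.75818 + 0.74432) / 3 = 0.6879

0.6879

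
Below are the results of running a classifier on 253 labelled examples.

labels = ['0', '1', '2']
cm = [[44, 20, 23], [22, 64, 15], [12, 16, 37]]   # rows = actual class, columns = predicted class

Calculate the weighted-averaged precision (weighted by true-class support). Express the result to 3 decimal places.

Per-class precision (TP/(TP+FP)):
  0: TP=44, FP=22+12=34 → 44/78 = 0.5641
  1: TP=64, FP=20+16=36 → 64/100 = 0.6400
  2: TP=37, FP=23+15=38 → 37/75 = 0.4933
Weighted-precision = Σ (supportᵢ/N)·precisionᵢ with N=253: (87/253)·0.5641 + (101/253)·0.6400 + (65/253)·0.4933 = 0.576

0.576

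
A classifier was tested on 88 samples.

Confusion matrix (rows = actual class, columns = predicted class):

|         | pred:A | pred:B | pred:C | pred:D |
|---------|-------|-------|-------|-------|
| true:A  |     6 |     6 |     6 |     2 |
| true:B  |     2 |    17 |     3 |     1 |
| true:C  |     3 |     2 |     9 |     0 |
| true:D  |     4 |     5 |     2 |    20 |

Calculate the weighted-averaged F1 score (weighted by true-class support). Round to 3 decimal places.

0.591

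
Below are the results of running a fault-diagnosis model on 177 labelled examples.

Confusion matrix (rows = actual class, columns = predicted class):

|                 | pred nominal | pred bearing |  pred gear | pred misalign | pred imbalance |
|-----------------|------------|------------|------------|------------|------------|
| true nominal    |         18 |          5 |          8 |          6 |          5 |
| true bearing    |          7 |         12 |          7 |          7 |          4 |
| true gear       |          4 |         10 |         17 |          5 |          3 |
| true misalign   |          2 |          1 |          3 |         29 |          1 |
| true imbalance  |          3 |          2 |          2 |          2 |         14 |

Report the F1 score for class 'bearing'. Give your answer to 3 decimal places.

One-vs-rest for 'bearing': TP = diagonal; FP = other classes predicted 'bearing'; FN = 'bearing' predicted as other.
F1 score = 2·TP/(2·TP+FP+FN).
bearing: TP=12, FP=5+10+1+2=18, FN=7+7+7+4=25 → 24/67 = 0.3582

0.358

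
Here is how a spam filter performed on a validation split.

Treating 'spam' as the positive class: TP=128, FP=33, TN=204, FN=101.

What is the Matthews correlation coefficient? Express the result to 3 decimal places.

MCC = (TP·TN − FP·FN) / √((TP+FP)(TP+FN)(TN+FP)(TN+FN))
Numerator = 128·204 − 33·101 = 22779
Denominator = √(161·229·237·305) = √2665075665 = 51624.3708
MCC = 22779 / 51624.3708 = 0.441

0.441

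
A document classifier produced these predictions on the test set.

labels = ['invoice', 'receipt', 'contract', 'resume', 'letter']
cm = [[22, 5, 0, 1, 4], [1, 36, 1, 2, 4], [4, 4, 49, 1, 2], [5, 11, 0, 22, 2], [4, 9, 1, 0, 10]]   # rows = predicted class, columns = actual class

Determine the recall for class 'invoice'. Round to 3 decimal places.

0.611

Treat 'invoice' as positive and all other classes as negative.
recall = TP/(TP+FN).
invoice: TP=22, FN=1+4+5+4=14 → 22/36 = 0.6111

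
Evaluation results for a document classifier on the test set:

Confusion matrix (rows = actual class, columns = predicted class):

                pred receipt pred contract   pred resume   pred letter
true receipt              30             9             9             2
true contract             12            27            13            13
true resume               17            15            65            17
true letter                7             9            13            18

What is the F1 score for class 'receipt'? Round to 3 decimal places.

0.517

Take TP from the diagonal, FP from the rest of the 'receipt' prediction marginal, FN from the rest of the 'receipt' actual marginal.
F1 score = 2·TP/(2·TP+FP+FN).
receipt: TP=30, FP=12+17+7=36, FN=9+9+2=20 → 60/116 = 0.5172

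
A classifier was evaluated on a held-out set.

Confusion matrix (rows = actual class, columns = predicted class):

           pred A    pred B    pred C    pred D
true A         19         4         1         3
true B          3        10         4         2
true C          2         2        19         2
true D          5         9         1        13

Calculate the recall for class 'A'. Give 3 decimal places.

recall = TP/(TP+FN).
A: TP=19, FN=4+1+3=8 → 19/27 = 0.7037

0.704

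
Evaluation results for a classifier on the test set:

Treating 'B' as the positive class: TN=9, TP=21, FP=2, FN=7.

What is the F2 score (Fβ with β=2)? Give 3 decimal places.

0.778

Fβ = (1+β²)·TP / ((1+β²)·TP + β²·FN + FP), with β²=4
= 5·21 / (5·21 + 4·7 + 2) = 0.778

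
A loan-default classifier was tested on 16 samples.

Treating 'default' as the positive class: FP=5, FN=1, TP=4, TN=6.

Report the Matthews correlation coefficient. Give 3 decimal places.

MCC = (TP·TN − FP·FN) / √((TP+FP)(TP+FN)(TN+FP)(TN+FN))
Numerator = 4·6 − 5·1 = 19
Denominator = √(9·5·11·7) = √3465 = 58.8643
MCC = 19 / 58.8643 = 0.323

0.323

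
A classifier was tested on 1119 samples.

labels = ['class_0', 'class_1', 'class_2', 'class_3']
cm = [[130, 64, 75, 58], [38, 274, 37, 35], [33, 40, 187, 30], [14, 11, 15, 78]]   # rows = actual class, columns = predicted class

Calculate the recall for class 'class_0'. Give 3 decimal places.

recall = TP/(TP+FN).
class_0: TP=130, FN=64+75+58=197 → 130/327 = 0.3976

0.398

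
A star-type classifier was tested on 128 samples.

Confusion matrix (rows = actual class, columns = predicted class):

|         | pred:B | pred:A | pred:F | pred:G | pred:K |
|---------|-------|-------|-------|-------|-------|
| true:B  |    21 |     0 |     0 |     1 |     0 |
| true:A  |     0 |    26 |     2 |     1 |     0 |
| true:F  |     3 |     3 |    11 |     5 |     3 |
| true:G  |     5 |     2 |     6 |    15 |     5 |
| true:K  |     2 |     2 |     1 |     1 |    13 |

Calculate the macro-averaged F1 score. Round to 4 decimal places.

0.6612

Per-class F1 score (2·TP/(2·TP+FP+FN)):
  B: TP=21, FP=0+3+5+2=10, FN=0+0+1+0=1 → 42/53 = 0.79245
  A: TP=26, FP=0+3+2+2=7, FN=0+2+1+0=3 → 52/62 = 0.83871
  F: TP=11, FP=0+2+6+1=9, FN=3+3+5+3=14 → 22/45 = 0.48889
  G: TP=15, FP=1+1+5+1=8, FN=5+2+6+5=18 → 30/56 = 0.53571
  K: TP=13, FP=0+0+3+5=8, FN=2+2+1+1=6 → 26/40 = 0.65000
Macro-F1 score = mean = (0.79245 + 0.83871 + 0.48889 + 0.53571 + 0.65000) / 5 = 0.6612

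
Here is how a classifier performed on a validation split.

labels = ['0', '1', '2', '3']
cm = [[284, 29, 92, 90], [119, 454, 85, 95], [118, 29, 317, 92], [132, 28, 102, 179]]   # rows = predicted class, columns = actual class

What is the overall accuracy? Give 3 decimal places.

0.550

Accuracy = trace / total = (284+454+317+179=1234) / 2245 = 1234/2245 = 0.550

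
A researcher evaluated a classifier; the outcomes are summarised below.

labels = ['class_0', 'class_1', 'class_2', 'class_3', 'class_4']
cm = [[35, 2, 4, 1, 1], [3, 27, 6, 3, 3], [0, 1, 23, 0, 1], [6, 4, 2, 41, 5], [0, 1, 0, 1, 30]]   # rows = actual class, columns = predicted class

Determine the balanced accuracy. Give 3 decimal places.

0.804

Balanced accuracy = mean of per-class recall.
  class_0: recall = 35/43 = 0.8140
  class_1: recall = 27/42 = 0.6429
  class_2: recall = 23/25 = 0.9200
  class_3: recall = 41/58 = 0.7069
  class_4: recall = 30/32 = 0.9375
Mean = (0.8140 + 0.6429 + 0.9200 + 0.7069 + 0.9375) / 5 = 0.804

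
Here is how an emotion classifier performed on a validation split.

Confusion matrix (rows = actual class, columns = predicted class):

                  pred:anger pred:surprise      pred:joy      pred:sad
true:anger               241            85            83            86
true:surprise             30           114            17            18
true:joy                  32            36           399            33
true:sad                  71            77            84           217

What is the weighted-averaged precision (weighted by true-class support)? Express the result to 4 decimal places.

Per-class precision (TP/(TP+FP)):
  anger: TP=241, FP=30+32+71=133 → 241/374 = 0.64439
  surprise: TP=114, FP=85+36+77=198 → 114/312 = 0.36538
  joy: TP=399, FP=83+17+84=184 → 399/583 = 0.68439
  sad: TP=217, FP=86+18+33=137 → 217/354 = 0.61299
Weighted-precision = Σ (supportᵢ/N)·precisionᵢ with N=1623: (495/1623)·0.64439 + (179/1623)·0.36538 + (500/1623)·0.68439 + (449/1623)·0.61299 = 0.6173

0.6173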